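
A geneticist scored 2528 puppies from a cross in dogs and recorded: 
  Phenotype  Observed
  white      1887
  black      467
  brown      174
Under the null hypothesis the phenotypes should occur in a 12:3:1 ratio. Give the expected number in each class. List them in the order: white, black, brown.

1896, 474, 158

The 12:3:1 ratio has 16 parts, so with N = 2528 the expected counts are:
  white: 2528 × 12/16 = 1896
  black: 2528 × 3/16 = 474
  brown: 2528 × 1/16 = 158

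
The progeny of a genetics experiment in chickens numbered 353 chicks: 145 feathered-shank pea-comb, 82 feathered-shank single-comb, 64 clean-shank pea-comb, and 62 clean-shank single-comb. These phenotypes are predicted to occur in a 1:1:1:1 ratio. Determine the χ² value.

51.408

Expected counts for N = 353 under a 1:1:1:1 ratio (total parts = 4):
  feathered-shank pea-comb: 353 × 1/4 = 88.25
  feathered-shank single-comb: 353 × 1/4 = 88.25
  clean-shank pea-comb: 353 × 1/4 = 88.25
  clean-shank single-comb: 353 × 1/4 = 88.25
χ² = Σ (O − E)² / E
  feathered-shank pea-comb: (145 − 88.25)² / 88.25 = 36.4936
  feathered-shank single-comb: (82 − 88.25)² / 88.25 = 0.4426
  clean-shank pea-comb: (64 − 88.25)² / 88.25 = 6.6636
  clean-shank single-comb: (62 − 88.25)² / 88.25 = 7.8081
χ² = 36.4936 + 0.4426 + 6.6636 + 7.8081 = 51.4079 ≈ 51.408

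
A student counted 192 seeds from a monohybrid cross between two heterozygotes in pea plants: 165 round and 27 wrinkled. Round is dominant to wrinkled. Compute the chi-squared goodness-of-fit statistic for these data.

12.250

For a monohybrid cross between heterozygotes with complete dominance, the expected phenotypic ratio is 3:1.
Expected counts for N = 192 under a 3:1 ratio (total parts = 4):
  round: 192 × 3/4 = 144
  wrinkled: 192 × 1/4 = 48
χ² = Σ (O − E)² / E
  round: (165 − 144)² / 144 = 3.0625
  wrinkled: (27 − 48)² / 48 = 9.1875
χ² = 3.0625 + 9.1875 = 12.250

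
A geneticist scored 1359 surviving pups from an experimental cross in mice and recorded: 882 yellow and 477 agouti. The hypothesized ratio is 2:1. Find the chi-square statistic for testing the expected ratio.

1.907

Expected counts for N = 1359 under a 2:1 ratio (total parts = 3):
  yellow: 1359 × 2/3 = 906
  agouti: 1359 × 1/3 = 453
χ² = Σ (O − E)² / E
  yellow: (882 − 906)² / 906 = 0.6358
  agouti: (477 − 453)² / 453 = 1.2715
χ² = 0.6358 + 1.2715 = 1.9073 ≈ 1.907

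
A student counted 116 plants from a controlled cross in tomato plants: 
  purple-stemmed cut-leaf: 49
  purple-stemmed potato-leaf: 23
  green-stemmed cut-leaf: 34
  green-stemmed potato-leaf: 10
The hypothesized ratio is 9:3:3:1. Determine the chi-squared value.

Expected counts for N = 116 under a 9:3:3:1 ratio (total parts = 16):
  purple-stemmed cut-leaf: 116 × 9/16 = 65.25
  purple-stemmed potato-leaf: 116 × 3/16 = 21.75
  green-stemmed cut-leaf: 116 × 3/16 = 21.75
  green-stemmed potato-leaf: 116 × 1/16 = 7.25
χ² = Σ (O − E)² / E
  purple-stemmed cut-leaf: (49 − 65.25)² / 65.25 = 4.0469
  purple-stemmed potato-leaf: (23 − 21.75)² / 21.75 = 0.0718
  green-stemmed cut-leaf: (34 − 21.75)² / 21.75 = 6.8994
  green-stemmed potato-leaf: (10 − 7.25)² / 7.25 = 1.0431
χ² = 4.0469 + 0.0718 + 6.8994 + 1.0431 = 12.0612 ≈ 12.061

12.061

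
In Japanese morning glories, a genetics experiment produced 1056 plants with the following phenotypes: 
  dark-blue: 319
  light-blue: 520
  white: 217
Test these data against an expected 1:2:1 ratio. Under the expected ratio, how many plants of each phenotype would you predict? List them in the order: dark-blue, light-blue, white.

Expected counts for N = 1056 under a 1:2:1 ratio (total parts = 4):
  dark-blue: 1056 × 1/4 = 264
  light-blue: 1056 × 2/4 = 528
  white: 1056 × 1/4 = 264

264, 528, 264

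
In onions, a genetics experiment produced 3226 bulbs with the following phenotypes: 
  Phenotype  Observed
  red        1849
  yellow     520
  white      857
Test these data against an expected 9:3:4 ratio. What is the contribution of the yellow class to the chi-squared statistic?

Under the 9:3:4 hypothesis (Σ ratio = 16, N = 3226):
  red: 3226 × 9/16 = 1814.625
  yellow: 3226 × 3/16 = 604.875
  white: 3226 × 4/16 = 806.5
Contribution of yellow: (520 − 604.875)² / 604.875 = 11.9095

11.910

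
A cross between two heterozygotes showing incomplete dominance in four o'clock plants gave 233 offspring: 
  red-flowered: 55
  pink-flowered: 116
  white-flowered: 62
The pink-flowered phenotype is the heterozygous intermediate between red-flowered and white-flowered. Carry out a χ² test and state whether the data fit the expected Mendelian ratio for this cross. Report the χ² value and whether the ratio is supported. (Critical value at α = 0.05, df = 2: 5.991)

With incomplete dominance, a heterozygote × heterozygote cross gives a 1:2:1 phenotypic ratio.
Under the 1:2:1 hypothesis (Σ ratio = 4, N = 233):
  red-flowered: 233 × 1/4 = 58.25
  pink-flowered: 233 × 2/4 = 116.5
  white-flowered: 233 × 1/4 = 58.25
χ² = Σ (O − E)² / E
  red-flowered: (55 − 58.25)² / 58.25 = 0.1813
  pink-flowered: (116 − 116.5)² / 116.5 = 0.0021
  white-flowered: (62 − 58.25)² / 58.25 = 0.2414
χ² = 0.1813 + 0.0021 + 0.2414 = 0.4248 ≈ 0.425
Degrees of freedom = 3 − 1 = 2; critical value at α = 0.05 is 5.991.
Since 0.425 < 5.991, we fail to reject the null hypothesis — the data are consistent with the 1:2:1 ratio.

0.425; consistent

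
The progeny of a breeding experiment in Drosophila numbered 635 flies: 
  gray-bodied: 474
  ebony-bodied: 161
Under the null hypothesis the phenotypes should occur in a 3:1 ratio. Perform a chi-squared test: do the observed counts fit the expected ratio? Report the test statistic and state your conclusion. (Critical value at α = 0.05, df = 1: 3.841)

The 3:1 ratio has 4 parts, so with N = 635 the expected counts are:
  gray-bodied: 635 × 3/4 = 476.25
  ebony-bodied: 635 × 1/4 = 158.75
χ² = Σ (O − E)² / E
  gray-bodied: (474 − 476.25)² / 476.25 = 0.0106
  ebony-bodied: (161 − 158.75)² / 158.75 = 0.0319
χ² = 0.0106 + 0.0319 = 0.0425 ≈ 0.043
Degrees of freedom = 2 − 1 = 1; critical value at α = 0.05 is 3.841.
Since 0.043 < 3.841, we fail to reject the null hypothesis — the data are consistent with the 3:1 ratio.

0.043; consistent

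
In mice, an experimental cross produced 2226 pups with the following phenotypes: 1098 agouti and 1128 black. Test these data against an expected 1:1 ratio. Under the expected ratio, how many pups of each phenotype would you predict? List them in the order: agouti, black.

1113, 1113

Under the 1:1 hypothesis (Σ ratio = 2, N = 2226):
  agouti: 2226 × 1/2 = 1113
  black: 2226 × 1/2 = 1113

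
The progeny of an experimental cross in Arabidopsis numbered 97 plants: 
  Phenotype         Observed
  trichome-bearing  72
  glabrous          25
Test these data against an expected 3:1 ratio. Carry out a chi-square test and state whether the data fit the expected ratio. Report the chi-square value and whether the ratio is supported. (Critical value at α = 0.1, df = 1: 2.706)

0.031; consistent

The 3:1 ratio has 4 parts, so with N = 97 the expected counts are:
  trichome-bearing: 97 × 3/4 = 72.75
  glabrous: 97 × 1/4 = 24.25
χ² = Σ (O − E)² / E
  trichome-bearing: (72 − 72.75)² / 72.75 = 0.0077
  glabrous: (25 − 24.25)² / 24.25 = 0.0232
χ² = 0.0077 + 0.0232 = 0.0309 ≈ 0.031
Degrees of freedom = 2 − 1 = 1; critical value at α = 0.1 is 2.706.
Since 0.031 < 2.706, we fail to reject the null hypothesis — the data are consistent with the 3:1 ratio.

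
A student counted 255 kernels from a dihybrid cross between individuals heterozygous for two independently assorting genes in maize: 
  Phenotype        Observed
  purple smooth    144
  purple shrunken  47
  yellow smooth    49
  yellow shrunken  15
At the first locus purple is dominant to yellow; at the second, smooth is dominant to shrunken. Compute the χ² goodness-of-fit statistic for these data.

A dihybrid F₂ with independent assortment and complete dominance at both loci gives a 9:3:3:1 phenotypic ratio.
Total ratio parts = 16. Expected numbers out of 255:
  purple smooth: 255 × 9/16 = 143.4375
  purple shrunken: 255 × 3/16 = 47.8125
  yellow smooth: 255 × 3/16 = 47.8125
  yellow shrunken: 255 × 1/16 = 15.9375
χ² = Σ (O − E)² / E
  purple smooth: (144 − 143.4375)² / 143.4375 = 0.0022
  purple shrunken: (47 − 47.8125)² / 47.8125 = 0.0138
  yellow smooth: (49 − 47.8125)² / 47.8125 = 0.0295
  yellow shrunken: (15 − 15.9375)² / 15.9375 = 0.0551
χ² = 0.0022 + 0.0138 + 0.0295 + 0.0551 = 0.1006 ≈ 0.101

0.101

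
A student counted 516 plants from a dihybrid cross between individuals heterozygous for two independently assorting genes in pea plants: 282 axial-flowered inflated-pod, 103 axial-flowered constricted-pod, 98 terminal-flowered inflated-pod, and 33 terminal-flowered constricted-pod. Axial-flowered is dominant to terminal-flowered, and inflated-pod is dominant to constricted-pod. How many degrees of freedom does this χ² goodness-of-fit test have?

A dihybrid F₂ with independent assortment and complete dominance at both loci gives a 9:3:3:1 phenotypic ratio.
A goodness-of-fit test with 4 phenotype classes has df = 4 − 1 = 3.

3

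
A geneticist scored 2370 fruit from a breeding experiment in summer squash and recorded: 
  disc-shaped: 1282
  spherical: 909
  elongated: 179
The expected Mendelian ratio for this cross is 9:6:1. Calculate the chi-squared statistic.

8.858

Total ratio parts = 16. Expected numbers out of 2370:
  disc-shaped: 2370 × 9/16 = 1333.125
  spherical: 2370 × 6/16 = 888.75
  elongated: 2370 × 1/16 = 148.125
χ² = Σ (O − E)² / E
  disc-shaped: (1282 − 1333.125)² / 1333.125 = 1.9606
  spherical: (909 − 888.75)² / 888.75 = 0.4614
  elongated: (179 − 148.125)² / 148.125 = 6.4355
χ² = 1.9606 + 0.4614 + 6.4355 = 8.8575 ≈ 8.858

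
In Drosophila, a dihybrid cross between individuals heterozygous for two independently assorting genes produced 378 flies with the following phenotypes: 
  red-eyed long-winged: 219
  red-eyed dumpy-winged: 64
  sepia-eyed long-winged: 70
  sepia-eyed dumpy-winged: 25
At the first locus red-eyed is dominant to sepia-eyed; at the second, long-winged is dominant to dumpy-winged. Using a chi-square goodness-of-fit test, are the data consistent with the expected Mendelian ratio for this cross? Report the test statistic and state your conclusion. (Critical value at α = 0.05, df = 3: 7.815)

A dihybrid F₂ with independent assortment and complete dominance at both loci gives a 9:3:3:1 phenotypic ratio.
Under the 9:3:3:1 hypothesis (Σ ratio = 16, N = 378):
  red-eyed long-winged: 378 × 9/16 = 212.625
  red-eyed dumpy-winged: 378 × 3/16 = 70.875
  sepia-eyed long-winged: 378 × 3/16 = 70.875
  sepia-eyed dumpy-winged: 378 × 1/16 = 23.625
χ² = Σ (O − E)² / E
  red-eyed long-winged: (219 − 212.625)² / 212.625 = 0.1911
  red-eyed dumpy-winged: (64 − 70.875)² / 70.875 = 0.6669
  sepia-eyed long-winged: (70 − 70.875)² / 70.875 = 0.0108
  sepia-eyed dumpy-winged: (25 − 23.625)² / 23.625 = 0.0800
χ² = 0.1911 + 0.6669 + 0.0108 + 0.0800 = 0.9488 ≈ 0.949
Degrees of freedom = 4 − 1 = 3; critical value at α = 0.05 is 7.815.
Since 0.949 < 7.815, we fail to reject the null hypothesis — the data are consistent with the 9:3:3:1 ratio.

0.949; consistent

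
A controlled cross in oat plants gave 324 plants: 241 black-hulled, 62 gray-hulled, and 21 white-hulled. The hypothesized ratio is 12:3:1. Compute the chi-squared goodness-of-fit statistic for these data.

0.070

Expected counts for N = 324 under a 12:3:1 ratio (total parts = 16):
  black-hulled: 324 × 12/16 = 243
  gray-hulled: 324 × 3/16 = 60.75
  white-hulled: 324 × 1/16 = 20.25
χ² = Σ (O − E)² / E
  black-hulled: (241 − 243)² / 243 = 0.0165
  gray-hulled: (62 − 60.75)² / 60.75 = 0.0257
  white-hulled: (21 − 20.25)² / 20.25 = 0.0278
χ² = 0.0165 + 0.0257 + 0.0278 = 0.070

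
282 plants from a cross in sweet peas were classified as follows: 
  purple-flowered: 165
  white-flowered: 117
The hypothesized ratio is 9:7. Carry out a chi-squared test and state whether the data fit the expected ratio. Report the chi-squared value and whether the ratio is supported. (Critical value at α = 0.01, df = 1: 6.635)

Total ratio parts = 16. Expected numbers out of 282:
  purple-flowered: 282 × 9/16 = 158.625
  white-flowered: 282 × 7/16 = 123.375
χ² = Σ (O − E)² / E
  purple-flowered: (165 − 158.625)² / 158.625 = 0.2562
  white-flowered: (117 − 123.375)² / 123.375 = 0.3294
χ² = 0.2562 + 0.3294 = 0.5856 ≈ 0.586
Degrees of freedom = 2 − 1 = 1; critical value at α = 0.01 is 6.635.
Since 0.586 < 6.635, we fail to reject the null hypothesis — the data are consistent with the 9:7 ratio.

0.586; consistent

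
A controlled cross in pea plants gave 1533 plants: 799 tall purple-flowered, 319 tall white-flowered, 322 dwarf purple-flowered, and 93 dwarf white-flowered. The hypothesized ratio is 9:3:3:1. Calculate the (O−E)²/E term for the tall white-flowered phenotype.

3.466

Expected counts for N = 1533 under a 9:3:3:1 ratio (total parts = 16):
  tall purple-flowered: 1533 × 9/16 = 862.3125
  tall white-flowered: 1533 × 3/16 = 287.4375
  dwarf purple-flowered: 1533 × 3/16 = 287.4375
  dwarf white-flowered: 1533 × 1/16 = 95.8125
Contribution of tall white-flowered: (319 − 287.4375)² / 287.4375 = 3.4658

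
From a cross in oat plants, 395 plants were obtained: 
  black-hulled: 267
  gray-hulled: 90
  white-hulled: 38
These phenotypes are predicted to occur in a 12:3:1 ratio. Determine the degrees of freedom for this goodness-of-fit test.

2

A goodness-of-fit test with 3 phenotype classes has df = 3 − 1 = 2.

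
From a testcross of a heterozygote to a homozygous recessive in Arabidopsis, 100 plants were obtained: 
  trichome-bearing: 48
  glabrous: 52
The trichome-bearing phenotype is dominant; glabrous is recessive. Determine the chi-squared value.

0.160

A testcross of a heterozygote (Aa × aa) gives a 1:1 phenotypic ratio.
Under the 1:1 hypothesis (Σ ratio = 2, N = 100):
  trichome-bearing: 100 × 1/2 = 50
  glabrous: 100 × 1/2 = 50
χ² = Σ (O − E)² / E
  trichome-bearing: (48 − 50)² / 50 = 0.0800
  glabrous: (52 − 50)² / 50 = 0.0800
χ² = 0.0800 + 0.0800 = 0.160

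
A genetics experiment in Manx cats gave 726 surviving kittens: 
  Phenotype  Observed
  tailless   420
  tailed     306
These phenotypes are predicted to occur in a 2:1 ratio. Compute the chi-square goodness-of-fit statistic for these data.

Under the 2:1 hypothesis (Σ ratio = 3, N = 726):
  tailless: 726 × 2/3 = 484
  tailed: 726 × 1/3 = 242
χ² = Σ (O − E)² / E
  tailless: (420 − 484)² / 484 = 8.4628
  tailed: (306 − 242)² / 242 = 16.9256
χ² = 8.4628 + 16.9256 = 25.3884 ≈ 25.388

25.388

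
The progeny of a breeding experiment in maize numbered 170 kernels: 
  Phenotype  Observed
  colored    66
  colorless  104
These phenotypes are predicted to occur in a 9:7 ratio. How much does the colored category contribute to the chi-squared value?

9.178

Under the 9:7 hypothesis (Σ ratio = 16, N = 170):
  colored: 170 × 9/16 = 95.625
  colorless: 170 × 7/16 = 74.375
Contribution of colored: (66 − 95.625)² / 95.625 = 9.1779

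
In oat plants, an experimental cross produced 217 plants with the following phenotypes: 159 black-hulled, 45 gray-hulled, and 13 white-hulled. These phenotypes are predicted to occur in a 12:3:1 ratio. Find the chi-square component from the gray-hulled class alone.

Under the 12:3:1 hypothesis (Σ ratio = 16, N = 217):
  black-hulled: 217 × 12/16 = 162.75
  gray-hulled: 217 × 3/16 = 40.6875
  white-hulled: 217 × 1/16 = 13.5625
Contribution of gray-hulled: (45 − 40.6875)² / 40.6875 = 0.4571

0.457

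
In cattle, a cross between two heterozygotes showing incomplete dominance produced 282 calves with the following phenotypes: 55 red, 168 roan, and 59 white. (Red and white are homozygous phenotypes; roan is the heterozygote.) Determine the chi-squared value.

With incomplete dominance, a heterozygote × heterozygote cross gives a 1:2:1 phenotypic ratio.
Under the 1:2:1 hypothesis (Σ ratio = 4, N = 282):
  red: 282 × 1/4 = 70.5
  roan: 282 × 2/4 = 141
  white: 282 × 1/4 = 70.5
χ² = Σ (O − E)² / E
  red: (55 − 70.5)² / 70.5 = 3.4078
  roan: (168 − 141)² / 141 = 5.1702
  white: (59 − 70.5)² / 70.5 = 1.8759
χ² = 3.4078 + 5.1702 + 1.8759 = 10.4539 ≈ 10.454

10.454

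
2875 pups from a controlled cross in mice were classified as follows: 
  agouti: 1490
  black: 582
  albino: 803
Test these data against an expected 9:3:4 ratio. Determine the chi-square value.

Expected counts for N = 2875 under a 9:3:4 ratio (total parts = 16):
  agouti: 2875 × 9/16 = 1617.1875
  black: 2875 × 3/16 = 539.0625
  albino: 2875 × 4/16 = 718.75
χ² = Σ (O − E)² / E
  agouti: (1490 − 1617.1875)² / 1617.1875 = 10.0030
  black: (582 − 539.0625)² / 539.0625 = 3.4201
  albino: (803 − 718.75)² / 718.75 = 9.8756
χ² = 10.0030 + 3.4201 + 9.8756 = 23.2987 ≈ 23.299

23.299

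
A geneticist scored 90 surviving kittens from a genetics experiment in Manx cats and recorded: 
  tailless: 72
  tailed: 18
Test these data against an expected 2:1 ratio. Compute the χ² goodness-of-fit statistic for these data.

The 2:1 ratio has 3 parts, so with N = 90 the expected counts are:
  tailless: 90 × 2/3 = 60
  tailed: 90 × 1/3 = 30
χ² = Σ (O − E)² / E
  tailless: (72 − 60)² / 60 = 2.4000
  tailed: (18 − 30)² / 30 = 4.8000
χ² = 2.4000 + 4.8000 = 7.200

7.200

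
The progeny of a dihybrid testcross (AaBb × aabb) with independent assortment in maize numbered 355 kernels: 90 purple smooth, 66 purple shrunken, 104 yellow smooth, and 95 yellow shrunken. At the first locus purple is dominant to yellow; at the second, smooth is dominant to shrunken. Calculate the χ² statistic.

8.910

A dihybrid testcross with independent assortment gives a 1:1:1:1 ratio.
The 1:1:1:1 ratio has 4 parts, so with N = 355 the expected counts are:
  purple smooth: 355 × 1/4 = 88.75
  purple shrunken: 355 × 1/4 = 88.75
  yellow smooth: 355 × 1/4 = 88.75
  yellow shrunken: 355 × 1/4 = 88.75
χ² = Σ (O − E)² / E
  purple smooth: (90 − 88.75)² / 88.75 = 0.0176
  purple shrunken: (66 − 88.75)² / 88.75 = 5.8317
  yellow smooth: (104 − 88.75)² / 88.75 = 2.6204
  yellow shrunken: (95 − 88.75)² / 88.75 = 0.4401
χ² = 0.0176 + 5.8317 + 2.6204 + 0.4401 = 8.9098 ≈ 8.910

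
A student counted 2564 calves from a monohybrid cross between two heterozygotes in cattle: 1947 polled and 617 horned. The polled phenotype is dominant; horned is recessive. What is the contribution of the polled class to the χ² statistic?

For a monohybrid cross between heterozygotes with complete dominance, the expected phenotypic ratio is 3:1.
The 3:1 ratio has 4 parts, so with N = 2564 the expected counts are:
  polled: 2564 × 3/4 = 1923
  horned: 2564 × 1/4 = 641
Contribution of polled: (1947 − 1923)² / 1923 = 0.2995

0.300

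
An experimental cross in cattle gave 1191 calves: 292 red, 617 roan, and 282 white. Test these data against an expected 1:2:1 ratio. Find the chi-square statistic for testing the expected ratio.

1.720

Under the 1:2:1 hypothesis (Σ ratio = 4, N = 1191):
  red: 1191 × 1/4 = 297.75
  roan: 1191 × 2/4 = 595.5
  white: 1191 × 1/4 = 297.75
χ² = Σ (O − E)² / E
  red: (292 − 297.75)² / 297.75 = 0.1110
  roan: (617 − 595.5)² / 595.5 = 0.7762
  white: (282 − 297.75)² / 297.75 = 0.8331
χ² = 0.1110 + 0.7762 + 0.8331 = 1.7203 ≈ 1.720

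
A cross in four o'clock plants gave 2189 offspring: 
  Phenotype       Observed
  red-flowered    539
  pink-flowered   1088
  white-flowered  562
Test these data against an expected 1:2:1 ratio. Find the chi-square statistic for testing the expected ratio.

0.561

Expected counts for N = 2189 under a 1:2:1 ratio (total parts = 4):
  red-flowered: 2189 × 1/4 = 547.25
  pink-flowered: 2189 × 2/4 = 1094.5
  white-flowered: 2189 × 1/4 = 547.25
χ² = Σ (O − E)² / E
  red-flowered: (539 − 547.25)² / 547.25 = 0.1244
  pink-flowered: (1088 − 1094.5)² / 1094.5 = 0.0386
  white-flowered: (562 − 547.25)² / 547.25 = 0.3976
χ² = 0.1244 + 0.0386 + 0.3976 = 0.5606 ≈ 0.561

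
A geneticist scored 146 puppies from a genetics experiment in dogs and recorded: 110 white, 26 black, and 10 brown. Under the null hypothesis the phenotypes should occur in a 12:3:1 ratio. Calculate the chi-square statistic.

Expected counts for N = 146 under a 12:3:1 ratio (total parts = 16):
  white: 146 × 12/16 = 109.5
  black: 146 × 3/16 = 27.375
  brown: 146 × 1/16 = 9.125
χ² = Σ (O − E)² / E
  white: (110 − 109.5)² / 109.5 = 0.0023
  black: (26 − 27.375)² / 27.375 = 0.0691
  brown: (10 − 9.125)² / 9.125 = 0.0839
χ² = 0.0023 + 0.0691 + 0.0839 = 0.1553 ≈ 0.155

0.155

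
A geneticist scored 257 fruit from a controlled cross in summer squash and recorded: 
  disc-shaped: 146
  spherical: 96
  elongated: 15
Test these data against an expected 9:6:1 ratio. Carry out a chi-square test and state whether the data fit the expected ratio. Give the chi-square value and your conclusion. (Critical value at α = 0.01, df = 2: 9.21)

The 9:6:1 ratio has 16 parts, so with N = 257 the expected counts are:
  disc-shaped: 257 × 9/16 = 144.5625
  spherical: 257 × 6/16 = 96.375
  elongated: 257 × 1/16 = 16.0625
χ² = Σ (O − E)² / E
  disc-shaped: (146 − 144.5625)² / 144.5625 = 0.0143
  spherical: (96 − 96.375)² / 96.375 = 0.0015
  elongated: (15 − 16.0625)² / 16.0625 = 0.0703
χ² = 0.0143 + 0.0015 + 0.0703 = 0.0861 ≈ 0.086
Degrees of freedom = 3 − 1 = 2; critical value at α = 0.01 is 9.21.
Since 0.086 < 9.21, we fail to reject the null hypothesis — the data are consistent with the 9:6:1 ratio.

0.086; consistent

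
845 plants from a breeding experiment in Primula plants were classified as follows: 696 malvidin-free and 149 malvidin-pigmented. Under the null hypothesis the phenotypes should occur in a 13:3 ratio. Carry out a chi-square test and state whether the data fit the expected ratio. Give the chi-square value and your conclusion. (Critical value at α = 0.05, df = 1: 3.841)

0.692; consistent

The 13:3 ratio has 16 parts, so with N = 845 the expected counts are:
  malvidin-free: 845 × 13/16 = 686.5625
  malvidin-pigmented: 845 × 3/16 = 158.4375
χ² = Σ (O − E)² / E
  malvidin-free: (696 − 686.5625)² / 686.5625 = 0.1297
  malvidin-pigmented: (149 − 158.4375)² / 158.4375 = 0.5622
χ² = 0.1297 + 0.5622 = 0.6919 ≈ 0.692
Degrees of freedom = 2 − 1 = 1; critical value at α = 0.05 is 3.841.
Since 0.692 < 3.841, we fail to reject the null hypothesis — the data are consistent with the 13:3 ratio.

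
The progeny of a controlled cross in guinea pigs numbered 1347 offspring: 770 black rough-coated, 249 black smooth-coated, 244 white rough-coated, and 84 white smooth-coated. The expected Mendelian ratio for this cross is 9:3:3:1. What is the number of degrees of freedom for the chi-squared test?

A goodness-of-fit test with 4 phenotype classes has df = 4 − 1 = 3.

3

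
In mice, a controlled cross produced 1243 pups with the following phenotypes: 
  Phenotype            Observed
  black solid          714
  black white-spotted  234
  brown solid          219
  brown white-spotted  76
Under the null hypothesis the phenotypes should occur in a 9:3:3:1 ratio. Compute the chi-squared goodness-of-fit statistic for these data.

1.203

Expected counts for N = 1243 under a 9:3:3:1 ratio (total parts = 16):
  black solid: 1243 × 9/16 = 699.1875
  black white-spotted: 1243 × 3/16 = 233.0625
  brown solid: 1243 × 3/16 = 233.0625
  brown white-spotted: 1243 × 1/16 = 77.6875
χ² = Σ (O − E)² / E
  black solid: (714 − 699.1875)² / 699.1875 = 0.3138
  black white-spotted: (234 − 233.0625)² / 233.0625 = 0.0038
  brown solid: (219 − 233.0625)² / 233.0625 = 0.8485
  brown white-spotted: (76 − 77.6875)² / 77.6875 = 0.0367
χ² = 0.3138 + 0.0038 + 0.8485 + 0.0367 = 1.2028 ≈ 1.203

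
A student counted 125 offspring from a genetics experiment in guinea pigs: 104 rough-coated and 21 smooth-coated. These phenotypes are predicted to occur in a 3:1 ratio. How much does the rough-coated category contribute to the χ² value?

Expected counts for N = 125 under a 3:1 ratio (total parts = 4):
  rough-coated: 125 × 3/4 = 93.75
  smooth-coated: 125 × 1/4 = 31.25
Contribution of rough-coated: (104 − 93.75)² / 93.75 = 1.1207

1.121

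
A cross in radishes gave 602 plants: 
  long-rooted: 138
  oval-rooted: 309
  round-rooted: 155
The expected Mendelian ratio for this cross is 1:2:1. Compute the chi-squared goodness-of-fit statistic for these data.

1.385

Total ratio parts = 4. Expected numbers out of 602:
  long-rooted: 602 × 1/4 = 150.5
  oval-rooted: 602 × 2/4 = 301
  round-rooted: 602 × 1/4 = 150.5
χ² = Σ (O − E)² / E
  long-rooted: (138 − 150.5)² / 150.5 = 1.0382
  oval-rooted: (309 − 301)² / 301 = 0.2126
  round-rooted: (155 − 150.5)² / 150.5 = 0.1346
χ² = 1.0382 + 0.2126 + 0.1346 = 1.3854 ≈ 1.385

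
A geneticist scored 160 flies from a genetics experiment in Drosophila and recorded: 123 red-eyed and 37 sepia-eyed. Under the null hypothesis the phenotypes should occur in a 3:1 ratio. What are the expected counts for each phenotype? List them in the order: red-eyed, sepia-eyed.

Under the 3:1 hypothesis (Σ ratio = 4, N = 160):
  red-eyed: 160 × 3/4 = 120
  sepia-eyed: 160 × 1/4 = 40

120, 40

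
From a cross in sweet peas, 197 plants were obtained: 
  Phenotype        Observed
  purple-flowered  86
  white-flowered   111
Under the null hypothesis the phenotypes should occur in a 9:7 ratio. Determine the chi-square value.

12.699

Expected counts for N = 197 under a 9:7 ratio (total parts = 16):
  purple-flowered: 197 × 9/16 = 110.8125
  white-flowered: 197 × 7/16 = 86.1875
χ² = Σ (O − E)² / E
  purple-flowered: (86 − 110.8125)² / 110.8125 = 5.5559
  white-flowered: (111 − 86.1875)² / 86.1875 = 7.1433
χ² = 5.5559 + 7.1433 = 12.6992 ≈ 12.699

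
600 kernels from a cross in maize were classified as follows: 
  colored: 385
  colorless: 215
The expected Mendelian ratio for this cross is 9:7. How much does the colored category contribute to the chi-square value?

6.685

The 9:7 ratio has 16 parts, so with N = 600 the expected counts are:
  colored: 600 × 9/16 = 337.5
  colorless: 600 × 7/16 = 262.5
Contribution of colored: (385 − 337.5)² / 337.5 = 6.6852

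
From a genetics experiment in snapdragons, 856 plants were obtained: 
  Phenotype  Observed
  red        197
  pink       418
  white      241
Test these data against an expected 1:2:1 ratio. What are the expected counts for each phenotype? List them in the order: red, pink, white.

Total ratio parts = 4. Expected numbers out of 856:
  red: 856 × 1/4 = 214
  pink: 856 × 2/4 = 428
  white: 856 × 1/4 = 214

214, 428, 214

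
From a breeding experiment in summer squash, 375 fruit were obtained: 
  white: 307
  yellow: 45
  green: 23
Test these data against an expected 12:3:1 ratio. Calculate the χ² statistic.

Total ratio parts = 16. Expected numbers out of 375:
  white: 375 × 12/16 = 281.25
  yellow: 375 × 3/16 = 70.3125
  green: 375 × 1/16 = 23.4375
χ² = Σ (O − E)² / E
  white: (307 − 281.25)² / 281.25 = 2.3576
  yellow: (45 − 70.3125)² / 70.3125 = 9.1125
  green: (23 − 23.4375)² / 23.4375 = 0.0082
χ² = 2.3576 + 9.1125 + 0.0082 = 11.4783 ≈ 11.478

11.478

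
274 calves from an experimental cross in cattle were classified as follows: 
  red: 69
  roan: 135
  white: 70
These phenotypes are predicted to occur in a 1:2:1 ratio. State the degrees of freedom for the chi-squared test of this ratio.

A goodness-of-fit test with 3 phenotype classes has df = 3 − 1 = 2.

2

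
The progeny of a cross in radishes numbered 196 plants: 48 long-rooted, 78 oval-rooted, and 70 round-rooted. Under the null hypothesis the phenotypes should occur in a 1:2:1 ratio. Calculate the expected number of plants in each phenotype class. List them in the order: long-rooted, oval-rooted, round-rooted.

Under the 1:2:1 hypothesis (Σ ratio = 4, N = 196):
  long-rooted: 196 × 1/4 = 49
  oval-rooted: 196 × 2/4 = 98
  round-rooted: 196 × 1/4 = 49

49, 98, 49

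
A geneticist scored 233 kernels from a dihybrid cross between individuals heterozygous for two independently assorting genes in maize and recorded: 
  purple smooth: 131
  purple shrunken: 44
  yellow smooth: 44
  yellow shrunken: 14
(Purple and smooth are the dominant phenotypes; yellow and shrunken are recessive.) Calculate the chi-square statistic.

A dihybrid F₂ with independent assortment and complete dominance at both loci gives a 9:3:3:1 phenotypic ratio.
Under the 9:3:3:1 hypothesis (Σ ratio = 16, N = 233):
  purple smooth: 233 × 9/16 = 131.0625
  purple shrunken: 233 × 3/16 = 43.6875
  yellow smooth: 233 × 3/16 = 43.6875
  yellow shrunken: 233 × 1/16 = 14.5625
χ² = Σ (O − E)² / E
  purple smooth: (131 − 131.0625)² / 131.0625 = 0.0000
  purple shrunken: (44 − 43.6875)² / 43.6875 = 0.0022
  yellow smooth: (44 − 43.6875)² / 43.6875 = 0.0022
  yellow shrunken: (14 − 14.5625)² / 14.5625 = 0.0217
χ² = 0.0000 + 0.0022 + 0.0022 + 0.0217 = 0.0261 ≈ 0.026

0.026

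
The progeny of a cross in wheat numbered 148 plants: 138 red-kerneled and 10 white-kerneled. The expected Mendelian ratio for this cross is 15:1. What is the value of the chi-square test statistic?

0.065

Total ratio parts = 16. Expected numbers out of 148:
  red-kerneled: 148 × 15/16 = 138.75
  white-kerneled: 148 × 1/16 = 9.25
χ² = Σ (O − E)² / E
  red-kerneled: (138 − 138.75)² / 138.75 = 0.0041
  white-kerneled: (10 − 9.25)² / 9.25 = 0.0608
χ² = 0.0041 + 0.0608 = 0.0649 ≈ 0.065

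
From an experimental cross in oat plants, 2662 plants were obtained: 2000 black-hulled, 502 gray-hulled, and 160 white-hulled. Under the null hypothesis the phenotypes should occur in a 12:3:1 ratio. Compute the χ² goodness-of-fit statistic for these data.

The 12:3:1 ratio has 16 parts, so with N = 2662 the expected counts are:
  black-hulled: 2662 × 12/16 = 1996.5
  gray-hulled: 2662 × 3/16 = 499.125
  white-hulled: 2662 × 1/16 = 166.375
χ² = Σ (O − E)² / E
  black-hulled: (2000 − 1996.5)² / 1996.5 = 0.0061
  gray-hulled: (502 − 499.125)² / 499.125 = 0.0166
  white-hulled: (160 − 166.375)² / 166.375 = 0.2443
χ² = 0.0061 + 0.0166 + 0.2443 = 0.267

0.267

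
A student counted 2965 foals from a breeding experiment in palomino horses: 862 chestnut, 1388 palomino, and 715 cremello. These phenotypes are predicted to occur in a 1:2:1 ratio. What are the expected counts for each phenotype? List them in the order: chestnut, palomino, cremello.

Expected counts for N = 2965 under a 1:2:1 ratio (total parts = 4):
  chestnut: 2965 × 1/4 = 741.25
  palomino: 2965 × 2/4 = 1482.5
  cremello: 2965 × 1/4 = 741.25

741.25, 1482.5, 741.25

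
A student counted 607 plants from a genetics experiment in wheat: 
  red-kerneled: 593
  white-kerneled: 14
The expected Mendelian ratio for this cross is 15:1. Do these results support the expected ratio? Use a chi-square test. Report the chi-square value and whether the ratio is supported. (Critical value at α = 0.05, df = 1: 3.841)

16.111; not consistent

Under the 15:1 hypothesis (Σ ratio = 16, N = 607):
  red-kerneled: 607 × 15/16 = 569.0625
  white-kerneled: 607 × 1/16 = 37.9375
χ² = Σ (O − E)² / E
  red-kerneled: (593 − 569.0625)² / 569.0625 = 1.0069
  white-kerneled: (14 − 37.9375)² / 37.9375 = 15.1039
χ² = 1.0069 + 15.1039 = 16.1108 ≈ 16.111
Degrees of freedom = 2 − 1 = 1; critical value at α = 0.05 is 3.841.
Since 16.111 > 3.841, we reject the null hypothesis — the data do not fit the 15:1 ratio.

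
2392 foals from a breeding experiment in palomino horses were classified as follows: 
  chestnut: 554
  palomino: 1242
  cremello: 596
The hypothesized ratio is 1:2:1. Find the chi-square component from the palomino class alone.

Total ratio parts = 4. Expected numbers out of 2392:
  chestnut: 2392 × 1/4 = 598
  palomino: 2392 × 2/4 = 1196
  cremello: 2392 × 1/4 = 598
Contribution of palomino: (1242 − 1196)² / 1196 = 1.7692

1.769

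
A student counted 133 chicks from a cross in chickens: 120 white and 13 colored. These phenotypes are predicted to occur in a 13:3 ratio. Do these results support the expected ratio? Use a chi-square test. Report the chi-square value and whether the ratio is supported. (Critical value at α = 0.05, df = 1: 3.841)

The 13:3 ratio has 16 parts, so with N = 133 the expected counts are:
  white: 133 × 13/16 = 108.0625
  colored: 133 × 3/16 = 24.9375
χ² = Σ (O − E)² / E
  white: (120 − 108.0625)² / 108.0625 = 1.3187
  colored: (13 − 24.9375)² / 24.9375 = 5.7144
χ² = 1.3187 + 5.7144 = 7.0331 ≈ 7.033
Degrees of freedom = 2 − 1 = 1; critical value at α = 0.05 is 3.841.
Since 7.033 > 3.841, we reject the null hypothesis — the data do not fit the 13:3 ratio.

7.033; not consistent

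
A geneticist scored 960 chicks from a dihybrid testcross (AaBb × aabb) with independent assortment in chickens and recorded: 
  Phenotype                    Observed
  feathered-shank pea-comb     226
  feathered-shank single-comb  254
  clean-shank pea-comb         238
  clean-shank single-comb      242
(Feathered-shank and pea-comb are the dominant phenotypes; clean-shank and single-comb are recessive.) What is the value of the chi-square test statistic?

1.667

A dihybrid testcross with independent assortment gives a 1:1:1:1 ratio.
Under the 1:1:1:1 hypothesis (Σ ratio = 4, N = 960):
  feathered-shank pea-comb: 960 × 1/4 = 240
  feathered-shank single-comb: 960 × 1/4 = 240
  clean-shank pea-comb: 960 × 1/4 = 240
  clean-shank single-comb: 960 × 1/4 = 240
χ² = Σ (O − E)² / E
  feathered-shank pea-comb: (226 − 240)² / 240 = 0.8167
  feathered-shank single-comb: (254 − 240)² / 240 = 0.8167
  clean-shank pea-comb: (238 − 240)² / 240 = 0.0167
  clean-shank single-comb: (242 − 240)² / 240 = 0.0167
χ² = 0.8167 + 0.8167 + 0.0167 + 0.0167 = 1.6668 ≈ 1.667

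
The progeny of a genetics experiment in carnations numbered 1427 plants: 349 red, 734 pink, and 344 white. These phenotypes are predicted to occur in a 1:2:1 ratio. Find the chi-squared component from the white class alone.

0.456

The 1:2:1 ratio has 4 parts, so with N = 1427 the expected counts are:
  red: 1427 × 1/4 = 356.75
  pink: 1427 × 2/4 = 713.5
  white: 1427 × 1/4 = 356.75
Contribution of white: (344 − 356.75)² / 356.75 = 0.4557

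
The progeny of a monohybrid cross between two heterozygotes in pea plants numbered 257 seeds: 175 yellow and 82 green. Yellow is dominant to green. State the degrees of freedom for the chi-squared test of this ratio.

1

For a monohybrid cross between heterozygotes with complete dominance, the expected phenotypic ratio is 3:1.
A goodness-of-fit test with 2 phenotype classes has df = 2 − 1 = 1.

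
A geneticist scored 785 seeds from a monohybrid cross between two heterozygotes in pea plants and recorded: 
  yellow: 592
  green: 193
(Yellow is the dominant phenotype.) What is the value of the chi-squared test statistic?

For a monohybrid cross between heterozygotes with complete dominance, the expected phenotypic ratio is 3:1.
Total ratio parts = 4. Expected numbers out of 785:
  yellow: 785 × 3/4 = 588.75
  green: 785 × 1/4 = 196.25
χ² = Σ (O − E)² / E
  yellow: (592 − 588.75)² / 588.75 = 0.0179
  green: (193 − 196.25)² / 196.25 = 0.0538
χ² = 0.0179 + 0.0538 = 0.0717 ≈ 0.072

0.072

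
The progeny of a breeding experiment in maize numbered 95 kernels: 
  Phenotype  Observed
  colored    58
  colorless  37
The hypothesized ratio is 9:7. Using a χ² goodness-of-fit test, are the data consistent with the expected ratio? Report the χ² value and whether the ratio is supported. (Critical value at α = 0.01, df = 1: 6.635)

Total ratio parts = 16. Expected numbers out of 95:
  colored: 95 × 9/16 = 53.4375
  colorless: 95 × 7/16 = 41.5625
χ² = Σ (O − E)² / E
  colored: (58 − 53.4375)² / 53.4375 = 0.3895
  colorless: (37 − 41.5625)² / 41.5625 = 0.5008
χ² = 0.3895 + 0.5008 = 0.8903 ≈ 0.890
Degrees of freedom = 2 − 1 = 1; critical value at α = 0.01 is 6.635.
Since 0.890 < 6.635, we fail to reject the null hypothesis — the data are consistent with the 9:7 ratio.

0.890; consistent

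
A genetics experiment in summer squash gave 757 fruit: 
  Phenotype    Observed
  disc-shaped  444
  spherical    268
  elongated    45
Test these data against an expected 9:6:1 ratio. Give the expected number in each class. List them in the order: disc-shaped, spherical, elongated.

425.8125, 283.875, 47.3125

Under the 9:6:1 hypothesis (Σ ratio = 16, N = 757):
  disc-shaped: 757 × 9/16 = 425.8125
  spherical: 757 × 6/16 = 283.875
  elongated: 757 × 1/16 = 47.3125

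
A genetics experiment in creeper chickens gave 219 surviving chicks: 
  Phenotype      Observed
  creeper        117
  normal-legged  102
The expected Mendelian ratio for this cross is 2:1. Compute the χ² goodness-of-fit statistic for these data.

Total ratio parts = 3. Expected numbers out of 219:
  creeper: 219 × 2/3 = 146
  normal-legged: 219 × 1/3 = 73
χ² = Σ (O − E)² / E
  creeper: (117 − 146)² / 146 = 5.7603
  normal-legged: (102 − 73)² / 73 = 11.5205
χ² = 5.7603 + 11.5205 = 17.2808 ≈ 17.281

17.281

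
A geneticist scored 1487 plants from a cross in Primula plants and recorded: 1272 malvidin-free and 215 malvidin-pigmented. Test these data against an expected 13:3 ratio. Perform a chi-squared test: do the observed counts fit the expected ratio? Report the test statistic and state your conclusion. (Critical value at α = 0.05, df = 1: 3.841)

17.975; not consistent

Total ratio parts = 16. Expected numbers out of 1487:
  malvidin-free: 1487 × 13/16 = 1208.1875
  malvidin-pigmented: 1487 × 3/16 = 278.8125
χ² = Σ (O − E)² / E
  malvidin-free: (1272 − 1208.1875)² / 1208.1875 = 3.3704
  malvidin-pigmented: (215 − 278.8125)² / 278.8125 = 14.6049
χ² = 3.3704 + 14.6049 = 17.9753 ≈ 17.975
Degrees of freedom = 2 − 1 = 1; critical value at α = 0.05 is 3.841.
Since 17.975 > 3.841, we reject the null hypothesis — the data do not fit the 13:3 ratio.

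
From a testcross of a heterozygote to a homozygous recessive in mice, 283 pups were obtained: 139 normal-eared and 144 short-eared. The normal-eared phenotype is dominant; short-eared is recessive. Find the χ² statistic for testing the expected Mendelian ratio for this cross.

0.088

A testcross of a heterozygote (Aa × aa) gives a 1:1 phenotypic ratio.
The 1:1 ratio has 2 parts, so with N = 283 the expected counts are:
  normal-eared: 283 × 1/2 = 141.5
  short-eared: 283 × 1/2 = 141.5
χ² = Σ (O − E)² / E
  normal-eared: (139 − 141.5)² / 141.5 = 0.0442
  short-eared: (144 − 141.5)² / 141.5 = 0.0442
χ² = 0.0442 + 0.0442 = 0.0884 ≈ 0.088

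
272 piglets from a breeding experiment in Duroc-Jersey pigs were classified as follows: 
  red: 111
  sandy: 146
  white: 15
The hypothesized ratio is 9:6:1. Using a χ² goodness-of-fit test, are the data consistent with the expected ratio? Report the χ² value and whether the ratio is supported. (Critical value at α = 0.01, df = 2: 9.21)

Total ratio parts = 16. Expected numbers out of 272:
  red: 272 × 9/16 = 153
  sandy: 272 × 6/16 = 102
  white: 272 × 1/16 = 17
χ² = Σ (O − E)² / E
  red: (111 − 153)² / 153 = 11.5294
  sandy: (146 − 102)² / 102 = 18.9804
  white: (15 − 17)² / 17 = 0.2353
χ² = 11.5294 + 18.9804 + 0.2353 = 30.7451 ≈ 30.745
Degrees of freedom = 3 − 1 = 2; critical value at α = 0.01 is 9.21.
Since 30.745 > 9.21, we reject the null hypothesis — the data do not fit the 9:6:1 ratio.

30.745; not consistent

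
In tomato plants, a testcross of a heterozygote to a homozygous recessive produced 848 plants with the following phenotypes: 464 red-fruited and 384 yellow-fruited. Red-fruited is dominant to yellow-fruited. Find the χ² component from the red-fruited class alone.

3.774

A testcross of a heterozygote (Aa × aa) gives a 1:1 phenotypic ratio.
The 1:1 ratio has 2 parts, so with N = 848 the expected counts are:
  red-fruited: 848 × 1/2 = 424
  yellow-fruited: 848 × 1/2 = 424
Contribution of red-fruited: (464 − 424)² / 424 = 3.7736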